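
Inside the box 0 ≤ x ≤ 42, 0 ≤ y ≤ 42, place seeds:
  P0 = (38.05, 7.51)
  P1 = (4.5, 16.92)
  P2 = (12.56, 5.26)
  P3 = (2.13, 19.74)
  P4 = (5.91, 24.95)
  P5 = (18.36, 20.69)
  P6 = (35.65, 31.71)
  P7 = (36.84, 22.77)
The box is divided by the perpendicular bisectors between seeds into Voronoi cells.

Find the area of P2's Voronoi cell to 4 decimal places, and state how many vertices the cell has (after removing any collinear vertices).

1. box [0,42]×[0,42]: [(0, 0) (42, 0) (42, 42) (0, 42)]
2. ⊥bis P2·P0 via (25.305,6.385): [(0, 0) (25.8686, 0) (22.1613, 42) (0, 42)]  |A|=1008.6273
3. ⊥bis P2·P1 via (8.53,11.09): [(0, 5.1936) (0, 0) (25.8686, 0) (23.9489, 21.7483)]  |A|=343.4902
4. ⊥bis P2·P3 via (7.345,12.5): [(0, 5.1936) (0, 0) (25.8686, 0) (23.9489, 21.7483)]  |A|=343.4902
5. ⊥bis P2·P4 via (9.235,15.105): [(19.2138, 18.4752) (0, 5.1936) (0, 0) (25.8686, 0) (24.0924, 20.1228)]  |A|=339.4069
6. ⊥bis P2·P5 via (15.46,12.975): [(12.7374, 13.9984) (0, 5.1936) (0, 0) (25.8686, 0) (25.0412, 9.3735)]  |A|=269.8876
7. ⊥bis P2·P6 via (24.105,18.485): [(12.7374, 13.9984) (0, 5.1936) (0, 0) (25.8686, 0) (25.0412, 9.3735)]  |A|=269.8876
8. ⊥bis P2·P7 via (24.7,14.015): [(12.7374, 13.9984) (0, 5.1936) (0, 0) (25.8686, 0) (25.0412, 9.3735)]  |A|=269.8876
9. canonical 5-gon: [(12.7374, 13.9984) (0, 5.1936) (0, 0) (25.8686, 0) (25.0412, 9.3735)]
10. shoelace: 269.8876

Area of P2's cell: 269.8876 (5 vertices)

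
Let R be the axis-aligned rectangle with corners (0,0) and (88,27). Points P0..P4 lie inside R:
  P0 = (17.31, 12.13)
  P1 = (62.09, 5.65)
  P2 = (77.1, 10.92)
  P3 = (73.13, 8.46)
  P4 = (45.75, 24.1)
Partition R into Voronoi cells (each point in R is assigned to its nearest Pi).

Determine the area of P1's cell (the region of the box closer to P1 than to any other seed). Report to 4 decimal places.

1. box [0,88]×[0,27]: [(0, 0) (88, 0) (88, 27) (0, 27)]
2. ⊥bis P1·P0 via (39.7,8.89): [(38.4136, 0) (88, 0) (88, 27) (42.3207, 27)]  |A|=1286.0883
3. ⊥bis P1·P2 via (69.595,8.285): [(38.4136, 0) (72.5039, 0) (63.0242, 27) (42.3207, 27)]  |A|=739.7167
4. ⊥bis P1·P3 via (67.61,7.055): [(38.4136, 0) (69.4057, 0) (62.5334, 27) (42.3207, 27)]  |A|=691.2664
5. ⊥bis P1·P4 via (53.92,14.875): [(38.6031, 1.3098) (38.4136, 0) (69.4057, 0) (63.4674, 23.3305)]  |A|=375.7282
6. canonical 4-gon: [(38.6031, 1.3098) (38.4136, 0) (69.4057, 0) (63.4674, 23.3305)]
7. shoelace: 375.7282

Area of P1's cell: 375.7282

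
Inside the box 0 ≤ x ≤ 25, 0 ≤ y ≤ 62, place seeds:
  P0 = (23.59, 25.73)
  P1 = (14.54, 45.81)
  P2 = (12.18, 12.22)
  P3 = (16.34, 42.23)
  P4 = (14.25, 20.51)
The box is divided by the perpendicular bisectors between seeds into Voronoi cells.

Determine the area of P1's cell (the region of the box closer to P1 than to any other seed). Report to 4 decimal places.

1. box [0,25]×[0,62]: [(0, 0) (25, 0) (25, 62) (0, 62)]
2. ⊥bis P1·P0 via (19.065,35.77): [(0, 27.1775) (25, 38.4449) (25, 62) (0, 62)]  |A|=729.7207
3. ⊥bis P1·P2 via (13.36,29.015): [(0, 29.9537) (5.3291, 29.5792) (25, 38.4449) (25, 62) (0, 62)]  |A|=722.3234
4. ⊥bis P1·P3 via (15.44,44.02): [(0, 36.2569) (25, 48.8267) (25, 62) (0, 62)]  |A|=486.4553
5. ⊥bis P1·P4 via (14.395,33.16): [(0, 36.2569) (25, 48.8267) (25, 62) (0, 62)]  |A|=486.4553
6. canonical 4-gon: [(0, 36.2569) (25, 48.8267) (25, 62) (0, 62)]
7. shoelace: 486.4553

Area of P1's cell: 486.4553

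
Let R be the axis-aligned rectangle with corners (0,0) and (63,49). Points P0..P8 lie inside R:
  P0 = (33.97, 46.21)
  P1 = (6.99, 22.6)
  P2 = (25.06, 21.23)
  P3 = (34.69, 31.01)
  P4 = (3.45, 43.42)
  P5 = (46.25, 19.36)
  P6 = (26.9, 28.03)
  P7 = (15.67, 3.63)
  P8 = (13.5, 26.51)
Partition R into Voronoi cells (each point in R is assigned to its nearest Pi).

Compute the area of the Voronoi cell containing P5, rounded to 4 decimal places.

1. box [0,63]×[0,49]: [(0, 0) (63, 0) (63, 49) (0, 49)]
2. ⊥bis P5·P0 via (40.11,32.785): [(0, 14.4405) (0, 0) (63, 0) (63, 43.2539)]  |A|=1817.3716
3. ⊥bis P5·P1 via (26.62,20.98): [(27.1033, 26.8363) (24.8886, 0) (63, 0) (63, 43.2539)]  |A|=1287.7205
4. ⊥bis P5·P2 via (35.655,20.295): [(36.6162, 31.1871) (33.864, 0) (63, 0) (63, 43.2539)]  |A|=1024.9343
5. ⊥bis P5·P3 via (40.47,25.185): [(54.9856, 39.5884) (35.6659, 20.418) (33.864, 0) (63, 0) (63, 43.2539)]  |A|=930.0155
6. ⊥bis P5·P4 via (24.85,31.39): [(54.9856, 39.5884) (35.6659, 20.418) (33.864, 0) (63, 0) (63, 43.2539)]  |A|=930.0155
7. ⊥bis P5·P6 via (36.575,23.695): [(54.9856, 39.5884) (35.6659, 20.418) (33.864, 0) (63, 0) (63, 43.2539)]  |A|=930.0155
8. ⊥bis P5·P7 via (30.96,11.495): [(54.9856, 39.5884) (35.6659, 20.418) (34.3046, 4.9929) (36.8729, 0) (63, 0) (63, 43.2539)]  |A|=922.5039
9. ⊥bis P5·P8 via (29.875,22.935): [(54.9856, 39.5884) (35.6659, 20.418) (34.3046, 4.9929) (36.8729, 0) (63, 0) (63, 43.2539)]  |A|=922.5039
10. canonical 6-gon: [(54.9856, 39.5884) (35.6659, 20.418) (34.3046, 4.9929) (36.8729, 0) (63, 0) (63, 43.2539)]
11. shoelace: 922.5039

Area of P5's cell: 922.5039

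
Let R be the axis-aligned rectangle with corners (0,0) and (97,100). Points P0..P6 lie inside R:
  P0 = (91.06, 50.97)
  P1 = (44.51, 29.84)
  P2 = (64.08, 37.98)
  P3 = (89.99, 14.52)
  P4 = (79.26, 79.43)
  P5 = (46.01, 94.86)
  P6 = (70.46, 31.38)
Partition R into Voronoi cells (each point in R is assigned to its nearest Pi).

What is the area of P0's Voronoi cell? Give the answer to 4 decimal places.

1. box [0,97]×[0,100]: [(0, 0) (97, 0) (97, 100) (0, 100)]
2. ⊥bis P0·P1 via (67.785,40.405): [(86.1257, 0) (97, 0) (97, 100) (40.7336, 100)]  |A|=3357.0367
3. ⊥bis P0·P2 via (77.57,44.475): [(97, 4.1192) (97, 100) (50.8365, 100)]  |A|=2213.0957
4. ⊥bis P0·P3 via (90.525,32.745): [(83.1129, 32.9626) (97, 32.5549) (97, 100) (50.8365, 100)]  |A|=2015.6505
5. ⊥bis P0·P4 via (85.16,65.2): [(70.5151, 59.128) (83.1129, 32.9626) (97, 32.5549) (97, 70.1091)]  |A|=676.4227
6. ⊥bis P0·P5 via (68.535,72.915): [(70.5151, 59.128) (83.1129, 32.9626) (97, 32.5549) (97, 70.1091)]  |A|=676.4227
7. ⊥bis P0·P6 via (80.76,41.175): [(70.5151, 59.128) (77.5169, 44.5853) (88.7265, 32.7978) (97, 32.5549) (97, 70.1091)]  |A|=644.261
8. canonical 5-gon: [(70.5151, 59.128) (77.5169, 44.5853) (88.7265, 32.7978) (97, 32.5549) (97, 70.1091)]
9. shoelace: 644.261

Area of P0's cell: 644.2610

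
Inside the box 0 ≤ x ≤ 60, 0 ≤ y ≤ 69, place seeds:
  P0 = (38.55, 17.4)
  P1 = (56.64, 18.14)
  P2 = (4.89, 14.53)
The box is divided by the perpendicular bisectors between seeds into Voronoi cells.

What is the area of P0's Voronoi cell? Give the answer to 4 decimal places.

Area of P0's cell: 1847.1996

1. box [0,60]×[0,69]: [(0, 0) (60, 0) (60, 69) (0, 69)]
2. ⊥bis P0·P1 via (47.595,17.77): [(0, 0) (48.3219, 0) (45.4994, 69) (0, 69)]  |A|=3236.8337
3. ⊥bis P0·P2 via (21.72,15.965): [(23.0812, 0) (48.3219, 0) (45.4994, 69) (17.198, 69)]  |A|=1847.1996
4. canonical 4-gon: [(23.0812, 0) (48.3219, 0) (45.4994, 69) (17.198, 69)]
5. shoelace: 1847.1996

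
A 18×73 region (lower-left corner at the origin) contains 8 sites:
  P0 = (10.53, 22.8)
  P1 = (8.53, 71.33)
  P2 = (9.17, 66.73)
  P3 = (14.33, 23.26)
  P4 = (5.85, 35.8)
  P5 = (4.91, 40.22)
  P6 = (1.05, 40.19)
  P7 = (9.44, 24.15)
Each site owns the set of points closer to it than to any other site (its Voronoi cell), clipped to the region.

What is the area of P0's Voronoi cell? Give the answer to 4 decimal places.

1. box [0,18]×[0,73]: [(0, 0) (18, 0) (18, 73) (0, 73)]
2. ⊥bis P0·P1 via (9.53,47.065): [(0, 46.6723) (0, 0) (18, 0) (18, 47.4141)]  |A|=846.7768
3. ⊥bis P0·P2 via (9.85,44.765): [(0, 44.4601) (0, 0) (18, 0) (18, 45.0173)]  |A|=805.2963
4. ⊥bis P0·P3 via (12.43,23.03): [(9.7991, 44.7634) (0, 44.4601) (0, 0) (15.2178, 0)]  |A|=558.4359
5. ⊥bis P0·P4 via (8.19,29.3): [(11.5256, 30.5008) (0, 26.3516) (0, 0) (15.2178, 0)]  |A|=383.9379
6. ⊥bis P0·P5 via (7.72,31.51): [(11.5256, 30.5008) (0, 26.3516) (0, 0) (15.2178, 0)]  |A|=383.9379
7. ⊥bis P0·P6 via (5.79,31.495): [(11.5256, 30.5008) (0, 26.3516) (0, 0) (15.2178, 0)]  |A|=383.9379
8. ⊥bis P0·P7 via (9.985,23.475): [(12.1632, 25.2337) (0, 15.413) (0, 0) (15.2178, 0)]  |A|=285.7376
9. canonical 4-gon: [(12.1632, 25.2337) (0, 15.413) (0, 0) (15.2178, 0)]
10. shoelace: 285.7376

Area of P0's cell: 285.7376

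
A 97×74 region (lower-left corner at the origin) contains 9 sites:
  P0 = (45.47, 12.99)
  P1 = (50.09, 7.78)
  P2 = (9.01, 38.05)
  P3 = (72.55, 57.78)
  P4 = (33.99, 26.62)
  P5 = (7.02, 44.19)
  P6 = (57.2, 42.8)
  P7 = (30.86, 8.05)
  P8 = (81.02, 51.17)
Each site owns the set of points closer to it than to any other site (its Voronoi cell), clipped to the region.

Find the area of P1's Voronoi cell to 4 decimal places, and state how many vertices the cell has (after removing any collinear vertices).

1. box [0,97]×[0,74]: [(0, 0) (97, 0) (97, 74) (0, 74)]
2. ⊥bis P1·P0 via (47.78,10.385): [(36.0688, 0) (97, 0) (97, 54.0311)]  |A|=1646.0918
3. ⊥bis P1·P2 via (29.55,22.915): [(36.0688, 0) (97, 0) (97, 54.0311)]  |A|=1646.0918
4. ⊥bis P1·P3 via (61.32,32.78): [(69.0959, 29.287) (36.0688, 0) (97, 0) (97, 16.7525)]  |A|=1125.9797
5. ⊥bis P1·P4 via (42.04,17.2): [(69.0959, 29.287) (36.0688, 0) (97, 0) (97, 16.7525)]  |A|=1125.9797
6. ⊥bis P1·P5 via (28.555,25.985): [(69.0959, 29.287) (36.0688, 0) (97, 0) (97, 16.7525)]  |A|=1125.9797
7. ⊥bis P1·P6 via (53.645,25.29): [(62.5497, 23.4821) (36.0688, 0) (97, 0) (97, 16.4878)]  |A|=999.4013
8. ⊥bis P1·P7 via (40.475,7.915): [(62.5497, 23.4821) (40.418, 3.8567) (40.3639, 0) (97, 0) (97, 16.4878)]  |A|=991.1188
9. ⊥bis P1·P8 via (65.555,29.475): [(78.507, 20.2424) (62.5497, 23.4821) (40.418, 3.8567) (40.3639, 0) (97, 0) (97, 7.0598)]  |A|=903.9433
10. canonical 6-gon: [(78.507, 20.2424) (62.5497, 23.4821) (40.418, 3.8567) (40.3639, 0) (97, 0) (97, 7.0598)]
11. shoelace: 903.9433

Area of P1's cell: 903.9433 (6 vertices)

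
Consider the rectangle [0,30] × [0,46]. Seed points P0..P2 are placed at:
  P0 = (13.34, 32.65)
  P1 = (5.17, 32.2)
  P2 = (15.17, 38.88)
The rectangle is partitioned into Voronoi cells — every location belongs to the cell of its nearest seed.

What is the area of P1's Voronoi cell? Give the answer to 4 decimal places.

Area of P1's cell: 426.4819

1. box [0,30]×[0,46]: [(0, 0) (30, 0) (30, 46) (0, 46)]
2. ⊥bis P1·P0 via (9.255,32.425): [(0, 0) (11.041, 0) (8.5073, 46) (0, 46)]  |A|=449.6097
3. ⊥bis P1·P2 via (10.17,35.54): [(0, 0) (11.041, 0) (8.9858, 37.3128) (3.1827, 46) (0, 46)]  |A|=426.4819
4. canonical 5-gon: [(0, 0) (11.041, 0) (8.9858, 37.3128) (3.1827, 46) (0, 46)]
5. shoelace: 426.4819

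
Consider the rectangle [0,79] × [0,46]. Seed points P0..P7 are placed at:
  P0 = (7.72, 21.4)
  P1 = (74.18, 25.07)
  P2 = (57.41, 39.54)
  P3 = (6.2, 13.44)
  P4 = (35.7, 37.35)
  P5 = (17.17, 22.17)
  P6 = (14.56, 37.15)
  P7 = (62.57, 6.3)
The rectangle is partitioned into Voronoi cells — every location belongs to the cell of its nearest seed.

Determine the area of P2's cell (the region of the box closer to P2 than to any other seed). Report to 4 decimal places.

Area of P2's cell: 487.9916

1. box [0,79]×[0,46]: [(0, 0) (79, 0) (79, 46) (0, 46)]
2. ⊥bis P2·P0 via (32.565,30.47): [(43.6885, 0) (79, 0) (79, 46) (26.8956, 46)]  |A|=2010.5669
3. ⊥bis P2·P1 via (65.795,32.305): [(41.9737, 4.6973) (77.6117, 46) (26.8956, 46)]  |A|=1047.3577
4. ⊥bis P2·P3 via (31.805,26.49): [(39.6048, 11.1863) (42.5636, 5.3809) (77.6117, 46) (26.8956, 46)]  |A|=1044.634
5. ⊥bis P2·P4 via (46.555,38.445): [(49.1234, 12.9835) (77.6117, 46) (45.7929, 46)]  |A|=525.2736
6. ⊥bis P2·P5 via (37.29,30.855): [(49.1234, 12.9835) (77.6117, 46) (45.7929, 46)]  |A|=525.2736
7. ⊥bis P2·P6 via (35.985,38.345): [(49.1234, 12.9835) (77.6117, 46) (45.7929, 46)]  |A|=525.2736
8. ⊥bis P2·P7 via (59.99,22.92): [(48.3041, 21.1059) (57.3425, 22.509) (77.6117, 46) (45.7929, 46)]  |A|=487.9916
9. canonical 4-gon: [(48.3041, 21.1059) (57.3425, 22.509) (77.6117, 46) (45.7929, 46)]
10. shoelace: 487.9916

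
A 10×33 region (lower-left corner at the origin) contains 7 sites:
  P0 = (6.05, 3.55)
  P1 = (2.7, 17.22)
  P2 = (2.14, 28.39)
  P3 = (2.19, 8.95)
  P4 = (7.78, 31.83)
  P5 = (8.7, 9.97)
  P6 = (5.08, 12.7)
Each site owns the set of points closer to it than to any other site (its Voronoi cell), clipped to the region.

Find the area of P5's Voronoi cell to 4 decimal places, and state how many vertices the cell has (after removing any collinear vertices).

1. box [0,10]×[0,33]: [(0, 0) (10, 0) (10, 33) (0, 33)]
2. ⊥bis P5·P0 via (7.375,6.76): [(0, 9.8042) (10, 5.6765) (10, 33) (0, 33)]  |A|=252.5967
3. ⊥bis P5·P1 via (5.7,13.595): [(0.7469, 9.4959) (10, 5.6765) (10, 17.1536)]  |A|=53.0995
4. ⊥bis P5·P2 via (5.42,19.18): [(0.7469, 9.4959) (10, 5.6765) (10, 17.1536)]  |A|=53.0995
5. ⊥bis P5·P3 via (5.445,9.46): [(4.9008, 12.9336) (5.7638, 7.425) (10, 5.6765) (10, 17.1536)]  |A|=40.1753
6. ⊥bis P5·P4 via (8.24,20.9): [(4.9008, 12.9336) (5.7638, 7.425) (10, 5.6765) (10, 17.1536)]  |A|=40.1753
7. ⊥bis P5·P6 via (6.89,11.335): [(5.4503, 9.426) (5.7638, 7.425) (10, 5.6765) (10, 15.4589)]  |A|=26.2174
8. canonical 4-gon: [(5.4503, 9.426) (5.7638, 7.425) (10, 5.6765) (10, 15.4589)]
9. shoelace: 26.2174

Area of P5's cell: 26.2174 (4 vertices)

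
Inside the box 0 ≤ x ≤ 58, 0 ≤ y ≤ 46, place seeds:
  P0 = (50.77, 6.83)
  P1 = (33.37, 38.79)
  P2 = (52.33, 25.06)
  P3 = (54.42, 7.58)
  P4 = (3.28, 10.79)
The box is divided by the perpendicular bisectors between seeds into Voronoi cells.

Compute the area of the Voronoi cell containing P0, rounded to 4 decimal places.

Area of P0's cell: 423.3638

1. box [0,58]×[0,46]: [(0, 0) (58, 0) (58, 46) (0, 46)]
2. ⊥bis P0·P1 via (42.07,22.81): [(0.173, 0) (58, 0) (58, 31.4828)]  |A|=910.2771
3. ⊥bis P0·P2 via (51.55,15.945): [(32.4609, 17.5785) (0.173, 0) (58, 0) (58, 15.3931)]  |A|=704.8186
4. ⊥bis P0·P3 via (52.595,7.205): [(50.7857, 16.0104) (32.4609, 17.5785) (0.173, 0) (54.0755, 0)]  |A|=617.8768
5. ⊥bis P0·P4 via (27.025,8.81): [(50.7857, 16.0104) (32.4609, 17.5785) (27.5324, 14.8953) (26.2904, 0) (54.0755, 0)]  |A|=423.3638
6. canonical 5-gon: [(50.7857, 16.0104) (32.4609, 17.5785) (27.5324, 14.8953) (26.2904, 0) (54.0755, 0)]
7. shoelace: 423.3638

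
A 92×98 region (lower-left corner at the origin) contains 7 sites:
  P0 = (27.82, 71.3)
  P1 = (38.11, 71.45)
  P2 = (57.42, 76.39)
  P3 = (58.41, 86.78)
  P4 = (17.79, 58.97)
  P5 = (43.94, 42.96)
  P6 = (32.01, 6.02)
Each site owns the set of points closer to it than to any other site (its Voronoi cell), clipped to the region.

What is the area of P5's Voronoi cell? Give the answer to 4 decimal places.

Area of P5's cell: 2363.1422

1. box [0,92]×[0,98]: [(0, 0) (92, 0) (92, 98) (0, 98)]
2. ⊥bis P5·P0 via (35.88,57.13): [(0, 36.7212) (0, 0) (92, 0) (92, 89.0515)]  |A|=5785.5424
3. ⊥bis P5·P1 via (41.025,57.205): [(33.1949, 55.6027) (0, 36.7212) (0, 0) (92, 0) (92, 67.6362)]  |A|=5155.8784
4. ⊥bis P5·P2 via (50.68,59.675): [(51.4931, 59.3471) (33.1949, 55.6027) (0, 36.7212) (0, 0) (92, 0) (92, 43.0135)]  |A|=4657.1847
5. ⊥bis P5·P3 via (51.175,64.87): [(51.4931, 59.3471) (33.1949, 55.6027) (0, 36.7212) (0, 0) (92, 0) (92, 43.0135)]  |A|=4657.1847
6. ⊥bis P5·P4 via (30.865,50.965): [(51.4931, 59.3471) (33.7773, 55.7219) (0, 0.5515) (0, 0) (92, 0) (92, 43.0135)]  |A|=4042.8066
7. ⊥bis P5·P6 via (37.975,24.49): [(51.4931, 59.3471) (33.7773, 55.7219) (18.5056, 30.7778) (92, 7.0423) (92, 43.0135)]  |A|=2363.1422
8. canonical 5-gon: [(51.4931, 59.3471) (33.7773, 55.7219) (18.5056, 30.7778) (92, 7.0423) (92, 43.0135)]
9. shoelace: 2363.1422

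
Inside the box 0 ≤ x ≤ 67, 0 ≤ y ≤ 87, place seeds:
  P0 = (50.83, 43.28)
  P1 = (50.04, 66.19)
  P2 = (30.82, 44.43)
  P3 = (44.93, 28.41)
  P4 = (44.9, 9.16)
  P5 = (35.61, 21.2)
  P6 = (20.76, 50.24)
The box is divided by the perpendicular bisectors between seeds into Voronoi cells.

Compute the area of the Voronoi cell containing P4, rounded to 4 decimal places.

Area of P4's cell: 642.9254

1. box [0,67]×[0,87]: [(0, 0) (67, 0) (67, 87) (0, 87)]
2. ⊥bis P4·P0 via (47.865,26.22): [(0, 34.5389) (0, 0) (67, 0) (67, 22.8944)]  |A|=1924.0131
3. ⊥bis P4·P1 via (47.47,37.675): [(0, 34.5389) (0, 0) (67, 0) (67, 22.8944)]  |A|=1924.0131
4. ⊥bis P4·P2 via (37.86,26.795): [(39.8911, 27.6058) (0, 11.6811) (0, 0) (67, 0) (67, 22.8944)]  |A|=1468.1012
5. ⊥bis P4·P3 via (44.915,18.785): [(17.9006, 18.8271) (0, 11.6811) (0, 0) (67, 0) (67, 18.7506)]  |A|=1195.5778
6. ⊥bis P4·P5 via (40.255,15.18): [(44.9271, 18.785) (20.5815, 0) (67, 0) (67, 18.7506)]  |A|=642.9254
7. ⊥bis P4·P6 via (32.83,29.7): [(44.9271, 18.785) (20.5815, 0) (67, 0) (67, 18.7506)]  |A|=642.9254
8. canonical 4-gon: [(44.9271, 18.785) (20.5815, 0) (67, 0) (67, 18.7506)]
9. shoelace: 642.9254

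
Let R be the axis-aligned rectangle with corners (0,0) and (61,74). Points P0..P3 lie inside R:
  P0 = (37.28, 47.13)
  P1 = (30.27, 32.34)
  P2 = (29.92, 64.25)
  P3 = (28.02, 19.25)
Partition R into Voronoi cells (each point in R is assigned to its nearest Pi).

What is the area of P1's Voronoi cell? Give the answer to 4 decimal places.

Area of P1's cell: 896.8518

1. box [0,61]×[0,74]: [(0, 0) (61, 0) (61, 74) (0, 74)]
2. ⊥bis P1·P0 via (33.775,39.735): [(0, 55.7433) (0, 0) (61, 0) (61, 26.8312)]  |A|=2518.5221
3. ⊥bis P1·P2 via (30.095,48.295): [(16.04, 48.1408) (0, 47.9649) (0, 0) (61, 0) (61, 26.8312)]  |A|=2456.1394
4. ⊥bis P1·P3 via (29.145,25.795): [(16.04, 48.1408) (0, 47.9649) (0, 30.8046) (61, 20.3195) (61, 26.8312)]  |A|=896.8518
5. canonical 5-gon: [(16.04, 48.1408) (0, 47.9649) (0, 30.8046) (61, 20.3195) (61, 26.8312)]
6. shoelace: 896.8518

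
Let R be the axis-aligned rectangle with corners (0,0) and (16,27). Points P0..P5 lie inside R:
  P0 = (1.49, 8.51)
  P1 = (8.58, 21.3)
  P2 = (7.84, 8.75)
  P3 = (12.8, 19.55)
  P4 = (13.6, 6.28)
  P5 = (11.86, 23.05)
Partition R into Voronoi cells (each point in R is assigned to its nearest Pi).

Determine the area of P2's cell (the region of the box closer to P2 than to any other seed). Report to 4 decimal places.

1. box [0,16]×[0,27]: [(0, 0) (16, 0) (16, 27) (0, 27)]
2. ⊥bis P2·P0 via (4.665,8.63): [(4.9912, 0) (16, 0) (16, 27) (3.9707, 27)]  |A|=311.0147
3. ⊥bis P2·P1 via (8.21,15.025): [(4.4148, 15.2488) (4.9912, 0) (16, 0) (16, 14.5657)]  |A|=168.3084
4. ⊥bis P2·P3 via (10.32,14.15): [(8.4449, 15.0111) (4.4148, 15.2488) (4.9912, 0) (16, 0) (16, 11.5414)]  |A|=156.8841
5. ⊥bis P2·P4 via (10.72,7.515): [(13.0313, 12.9048) (8.4449, 15.0111) (4.4148, 15.2488) (4.9912, 0) (7.4974, 0)]  |A|=84.8902
6. ⊥bis P2·P5 via (9.85,15.9): [(13.0313, 12.9048) (8.4449, 15.0111) (4.4148, 15.2488) (4.9912, 0) (7.4974, 0)]  |A|=84.8902
7. canonical 5-gon: [(13.0313, 12.9048) (8.4449, 15.0111) (4.4148, 15.2488) (4.9912, 0) (7.4974, 0)]
8. shoelace: 84.8902

Area of P2's cell: 84.8902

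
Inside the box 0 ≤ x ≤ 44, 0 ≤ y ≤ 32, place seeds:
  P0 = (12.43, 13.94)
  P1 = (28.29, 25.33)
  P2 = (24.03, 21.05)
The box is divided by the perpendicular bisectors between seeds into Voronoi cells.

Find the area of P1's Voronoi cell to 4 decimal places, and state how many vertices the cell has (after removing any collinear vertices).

1. box [0,44]×[0,32]: [(0, 0) (44, 0) (44, 32) (0, 32)]
2. ⊥bis P1·P0 via (20.36,19.635): [(34.461, 0) (44, 0) (44, 32) (11.48, 32)]  |A|=672.9438
3. ⊥bis P1·P2 via (26.16,23.19): [(44, 5.4334) (44, 32) (17.3086, 32)]  |A|=354.5498
4. canonical 3-gon: [(44, 5.4334) (44, 32) (17.3086, 32)]
5. shoelace: 354.5498

Area of P1's cell: 354.5498 (3 vertices)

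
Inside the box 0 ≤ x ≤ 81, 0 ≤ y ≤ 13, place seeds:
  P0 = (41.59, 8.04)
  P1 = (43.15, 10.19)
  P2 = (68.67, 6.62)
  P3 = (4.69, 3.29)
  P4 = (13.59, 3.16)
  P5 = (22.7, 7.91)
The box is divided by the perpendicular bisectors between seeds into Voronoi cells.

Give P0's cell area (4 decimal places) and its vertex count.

Area of P0's cell: 179.6329 (5 vertices)

1. box [0,81]×[0,13]: [(0, 0) (81, 0) (81, 13) (0, 13)]
2. ⊥bis P0·P1 via (42.37,9.115): [(0, 0) (54.9323, 0) (37.0157, 13) (0, 13)]  |A|=597.6621
3. ⊥bis P0·P2 via (55.13,7.33): [(0, 0) (54.7456, 0) (54.7525, 0.1305) (37.0157, 13) (0, 13)]  |A|=597.6499
4. ⊥bis P0·P3 via (23.14,5.665): [(23.8692, 0) (54.7456, 0) (54.7525, 0.1305) (37.0157, 13) (22.1958, 13)]  |A|=298.2272
5. ⊥bis P0·P4 via (27.59,5.6): [(28.566, 0) (54.7456, 0) (54.7525, 0.1305) (37.0157, 13) (26.3003, 13)]  |A|=241.019
6. ⊥bis P0·P5 via (32.145,7.975): [(32.1999, 0) (54.7456, 0) (54.7525, 0.1305) (37.0157, 13) (32.1104, 13)]  |A|=179.6329
7. canonical 5-gon: [(32.1999, 0) (54.7456, 0) (54.7525, 0.1305) (37.0157, 13) (32.1104, 13)]
8. shoelace: 179.6329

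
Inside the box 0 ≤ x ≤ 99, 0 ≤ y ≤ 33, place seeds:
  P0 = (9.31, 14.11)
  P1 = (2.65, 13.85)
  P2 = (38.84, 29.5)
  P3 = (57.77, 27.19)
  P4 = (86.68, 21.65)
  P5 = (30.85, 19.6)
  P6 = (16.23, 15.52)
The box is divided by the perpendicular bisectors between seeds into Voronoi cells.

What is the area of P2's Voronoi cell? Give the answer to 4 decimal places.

1. box [0,99]×[0,33]: [(0, 0) (99, 0) (99, 33) (0, 33)]
2. ⊥bis P2·P0 via (24.075,21.805): [(35.439, 0) (99, 0) (99, 33) (18.2406, 33)]  |A|=2381.2873
3. ⊥bis P2·P1 via (20.745,21.675): [(35.439, 0) (99, 0) (99, 33) (18.2406, 33)]  |A|=2381.2873
4. ⊥bis P2·P3 via (48.305,28.345): [(35.439, 0) (44.8461, 0) (48.873, 33) (18.2406, 33)]  |A|=660.6531
5. ⊥bis P2·P4 via (62.76,25.575): [(35.439, 0) (44.8461, 0) (48.873, 33) (18.2406, 33)]  |A|=660.6531
6. ⊥bis P2·P5 via (34.845,24.55): [(46.6767, 15.001) (48.873, 33) (24.375, 33)]  |A|=220.4696
7. ⊥bis P2·P6 via (27.535,22.51): [(46.6767, 15.001) (48.873, 33) (24.375, 33)]  |A|=220.4696
8. canonical 3-gon: [(46.6767, 15.001) (48.873, 33) (24.375, 33)]
9. shoelace: 220.4696

Area of P2's cell: 220.4696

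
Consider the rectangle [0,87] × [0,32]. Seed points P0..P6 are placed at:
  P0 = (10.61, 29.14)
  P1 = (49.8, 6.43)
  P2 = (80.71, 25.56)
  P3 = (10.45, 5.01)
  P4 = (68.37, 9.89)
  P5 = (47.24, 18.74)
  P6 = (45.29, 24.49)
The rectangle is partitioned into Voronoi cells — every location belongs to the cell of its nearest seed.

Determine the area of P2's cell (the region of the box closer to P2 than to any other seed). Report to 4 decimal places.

Area of P2's cell: 351.9622

1. box [0,87]×[0,32]: [(0, 0) (87, 0) (87, 32) (0, 32)]
2. ⊥bis P2·P0 via (45.66,27.35): [(44.2632, 0) (87, 0) (87, 32) (45.8975, 32)]  |A|=1341.4286
3. ⊥bis P2·P1 via (65.255,15.995): [(75.1542, 0) (87, 0) (87, 32) (55.3496, 32)]  |A|=695.939
4. ⊥bis P2·P3 via (45.58,15.285): [(75.1542, 0) (87, 0) (87, 32) (55.3496, 32)]  |A|=695.939
5. ⊥bis P2·P4 via (74.54,17.725): [(87, 7.9128) (87, 32) (56.4128, 32)]  |A|=368.3789
6. ⊥bis P2·P5 via (63.975,22.15): [(63.0297, 26.7893) (87, 7.9128) (87, 32) (61.9679, 32)]  |A|=353.9059
7. ⊥bis P2·P6 via (63,25.025): [(62.9323, 27.2674) (63.0297, 26.7893) (87, 7.9128) (87, 32) (62.7893, 32)]  |A|=351.9622
8. canonical 5-gon: [(62.9323, 27.2674) (63.0297, 26.7893) (87, 7.9128) (87, 32) (62.7893, 32)]
9. shoelace: 351.9622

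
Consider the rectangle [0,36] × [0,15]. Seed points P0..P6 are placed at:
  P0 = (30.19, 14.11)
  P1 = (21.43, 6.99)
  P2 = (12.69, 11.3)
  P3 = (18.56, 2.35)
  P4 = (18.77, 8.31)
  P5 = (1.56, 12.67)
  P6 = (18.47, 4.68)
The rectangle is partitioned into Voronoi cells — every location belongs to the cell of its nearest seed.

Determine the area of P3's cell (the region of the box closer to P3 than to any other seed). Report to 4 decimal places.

1. box [0,36]×[0,15]: [(0, 0) (36, 0) (36, 15) (0, 15)]
2. ⊥bis P3·P0 via (24.375,8.23): [(0, 0) (32.697, 0) (17.5293, 15) (0, 15)]  |A|=376.6974
3. ⊥bis P3·P1 via (19.995,4.67): [(0, 0) (27.5451, 0) (3.2942, 15) (0, 15)]  |A|=231.295
4. ⊥bis P3·P2 via (15.625,6.825): [(5.2189, 0) (27.5451, 0) (16.055, 7.107)]  |A|=79.3364
5. ⊥bis P3·P4 via (18.665,5.33): [(13.6168, 5.5079) (5.2189, 0) (27.5451, 0) (18.9438, 5.3202)]  |A|=74.8482
6. ⊥bis P3·P5 via (10.06,7.51): [(13.6168, 5.5079) (5.6876, 0.3074) (5.501, 0) (27.5451, 0) (18.9438, 5.3202)]  |A|=74.8048
7. ⊥bis P3·P6 via (18.515,3.515): [(10.0816, 3.1892) (5.6876, 0.3074) (5.501, 0) (27.5451, 0) (21.6656, 3.6367)]  |A|=57.9377
8. canonical 5-gon: [(10.0816, 3.1892) (5.6876, 0.3074) (5.501, 0) (27.5451, 0) (21.6656, 3.6367)]
9. shoelace: 57.9377

Area of P3's cell: 57.9377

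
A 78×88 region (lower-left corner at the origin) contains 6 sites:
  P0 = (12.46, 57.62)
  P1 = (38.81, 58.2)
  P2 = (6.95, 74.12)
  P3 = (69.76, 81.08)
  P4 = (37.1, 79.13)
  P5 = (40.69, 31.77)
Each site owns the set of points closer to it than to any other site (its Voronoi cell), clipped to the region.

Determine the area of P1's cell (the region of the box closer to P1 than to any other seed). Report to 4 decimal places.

1. box [0,78]×[0,88]: [(0, 0) (78, 0) (78, 88) (0, 88)]
2. ⊥bis P1·P0 via (25.635,57.91): [(26.9097, 0) (78, 0) (78, 88) (24.9727, 88)]  |A|=4581.1763
3. ⊥bis P1·P2 via (22.88,66.16): [(25.3448, 71.0928) (26.9097, 0) (78, 0) (78, 88) (33.7931, 88)]  |A|=4506.6114
4. ⊥bis P1·P3 via (54.285,69.64): [(25.3448, 71.0928) (26.9097, 0) (78, 0) (78, 37.5605) (40.7122, 88) (33.7931, 88)]  |A|=3566.2233
5. ⊥bis P1·P4 via (37.955,68.665): [(25.4208, 67.6409) (26.9097, 0) (78, 0) (78, 37.5605) (54.0346, 69.9787)]  |A|=3207.1659
6. ⊥bis P1·P5 via (39.75,44.985): [(25.4208, 67.6409) (25.9411, 44.0028) (70.8747, 47.1989) (54.0346, 69.9787)]  |A|=877.4979
7. canonical 4-gon: [(25.4208, 67.6409) (25.9411, 44.0028) (70.8747, 47.1989) (54.0346, 69.9787)]
8. shoelace: 877.4979

Area of P1's cell: 877.4979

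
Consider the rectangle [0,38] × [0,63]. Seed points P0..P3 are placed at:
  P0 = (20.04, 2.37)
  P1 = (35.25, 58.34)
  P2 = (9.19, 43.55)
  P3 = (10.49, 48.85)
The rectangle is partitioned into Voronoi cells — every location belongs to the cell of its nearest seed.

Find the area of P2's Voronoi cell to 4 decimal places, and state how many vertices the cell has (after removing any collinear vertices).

Area of P2's cell: 676.6626 (4 vertices)

1. box [0,38]×[0,63]: [(0, 0) (38, 0) (38, 63) (0, 63)]
2. ⊥bis P2·P0 via (14.615,22.96): [(0, 19.1093) (38, 29.1214) (38, 63) (0, 63)]  |A|=1477.6168
3. ⊥bis P2·P1 via (22.22,50.945): [(0, 19.1093) (35.0472, 28.3434) (15.3783, 63) (0, 63)]  |A|=1035.6042
4. ⊥bis P2·P3 via (9.84,46.2): [(0, 48.6136) (0, 19.1093) (35.0472, 28.3434) (27.3506, 41.905)]  |A|=676.6626
5. canonical 4-gon: [(0, 48.6136) (0, 19.1093) (35.0472, 28.3434) (27.3506, 41.905)]
6. shoelace: 676.6626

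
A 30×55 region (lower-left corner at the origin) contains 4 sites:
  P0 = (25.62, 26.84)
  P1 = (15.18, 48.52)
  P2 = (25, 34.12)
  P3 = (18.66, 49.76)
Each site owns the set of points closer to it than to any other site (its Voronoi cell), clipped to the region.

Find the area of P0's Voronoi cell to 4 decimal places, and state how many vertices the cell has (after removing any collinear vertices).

1. box [0,30]×[0,55]: [(0, 0) (30, 0) (30, 55) (0, 55)]
2. ⊥bis P0·P1 via (20.4,37.68): [(0, 27.8564) (0, 0) (30, 0) (30, 42.3029)]  |A|=1052.3889
3. ⊥bis P0·P2 via (25.31,30.48): [(1.1809, 28.425) (0, 27.8564) (0, 0) (30, 0) (30, 30.8794)]  |A|=887.7821
4. ⊥bis P0·P3 via (22.14,38.3): [(1.1809, 28.425) (0, 27.8564) (0, 0) (30, 0) (30, 30.8794)]  |A|=887.7821
5. canonical 5-gon: [(1.1809, 28.425) (0, 27.8564) (0, 0) (30, 0) (30, 30.8794)]
6. shoelace: 887.7821

Area of P0's cell: 887.7821 (5 vertices)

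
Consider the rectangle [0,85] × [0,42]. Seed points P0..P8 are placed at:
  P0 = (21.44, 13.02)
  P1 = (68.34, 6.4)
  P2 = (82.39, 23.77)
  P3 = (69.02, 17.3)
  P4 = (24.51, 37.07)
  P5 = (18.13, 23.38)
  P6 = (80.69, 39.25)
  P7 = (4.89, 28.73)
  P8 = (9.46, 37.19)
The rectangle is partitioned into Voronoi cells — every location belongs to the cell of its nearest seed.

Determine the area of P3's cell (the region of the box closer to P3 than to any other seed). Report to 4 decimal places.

1. box [0,85]×[0,42]: [(0, 0) (85, 0) (85, 42) (0, 42)]
2. ⊥bis P3·P0 via (45.23,15.16): [(46.5937, 0) (85, 0) (85, 42) (42.8156, 42)]  |A|=1692.4039
3. ⊥bis P3·P1 via (68.68,11.85): [(45.3971, 13.3025) (85, 10.8319) (85, 42) (42.8156, 42)]  |A|=1222.4669
4. ⊥bis P3·P2 via (75.705,20.535): [(45.3971, 13.3025) (80.2574, 11.1277) (65.3177, 42) (42.8156, 42)]  |A|=844.7383
5. ⊥bis P3·P4 via (46.765,27.185): [(44.589, 22.286) (45.3971, 13.3025) (80.2574, 11.1277) (65.3177, 42) (53.3454, 42)]  |A|=740.9464
6. ⊥bis P3·P5 via (43.575,20.34): [(44.589, 22.286) (45.3971, 13.3025) (80.2574, 11.1277) (65.3177, 42) (53.3454, 42)]  |A|=740.9464
7. ⊥bis P3·P6 via (74.855,28.275): [(52.5229, 40.1482) (44.589, 22.286) (45.3971, 13.3025) (80.2574, 11.1277) (70.9564, 30.3477)]  |A|=650.0957
8. ⊥bis P3·P7 via (36.955,23.015): [(52.5229, 40.1482) (44.589, 22.286) (45.3971, 13.3025) (80.2574, 11.1277) (70.9564, 30.3477)]  |A|=650.0957
9. ⊥bis P3·P8 via (39.24,27.245): [(52.5229, 40.1482) (44.589, 22.286) (45.3971, 13.3025) (80.2574, 11.1277) (70.9564, 30.3477)]  |A|=650.0957
10. canonical 5-gon: [(52.5229, 40.1482) (44.589, 22.286) (45.3971, 13.3025) (80.2574, 11.1277) (70.9564, 30.3477)]
11. shoelace: 650.0957

Area of P3's cell: 650.0957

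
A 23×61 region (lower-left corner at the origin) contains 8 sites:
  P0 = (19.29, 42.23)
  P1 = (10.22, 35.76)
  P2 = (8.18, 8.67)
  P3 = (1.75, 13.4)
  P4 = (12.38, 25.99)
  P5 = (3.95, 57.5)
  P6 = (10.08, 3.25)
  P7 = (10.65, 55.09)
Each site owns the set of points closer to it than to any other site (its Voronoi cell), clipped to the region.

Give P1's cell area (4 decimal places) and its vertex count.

1. box [0,23]×[0,61]: [(0, 0) (23, 0) (23, 61) (0, 61)]
2. ⊥bis P1·P0 via (14.755,38.995): [(0, 59.6794) (0, 0) (23, 0) (23, 27.4367)]  |A|=1001.8349
3. ⊥bis P1·P2 via (9.2,22.215): [(0, 59.6794) (0, 22.9078) (23, 21.1758) (23, 27.4367)]  |A|=494.8735
4. ⊥bis P1·P3 via (5.985,24.58): [(0, 59.6794) (0, 26.8471) (12.9798, 21.9304) (23, 21.1758) (23, 27.4367)]  |A|=469.3077
5. ⊥bis P1·P4 via (11.3,30.875): [(19.2876, 32.6409) (0, 59.6794) (0, 28.3767)]  |A|=301.8764
6. ⊥bis P1·P5 via (7.085,46.63): [(19.2876, 32.6409) (8.9292, 47.1619) (0, 44.5866) (0, 28.3767)]  |A|=234.4932
7. ⊥bis P1·P6 via (10.15,19.505): [(19.2876, 32.6409) (8.9292, 47.1619) (0, 44.5866) (0, 28.3767)]  |A|=234.4932
8. ⊥bis P1·P7 via (10.435,45.425): [(19.2876, 32.6409) (10.1639, 45.431) (3.446, 45.5805) (0, 44.5866) (0, 28.3767)]  |A|=228.7715
9. canonical 5-gon: [(19.2876, 32.6409) (10.1639, 45.431) (3.446, 45.5805) (0, 44.5866) (0, 28.3767)]
10. shoelace: 228.7715

Area of P1's cell: 228.7715 (5 vertices)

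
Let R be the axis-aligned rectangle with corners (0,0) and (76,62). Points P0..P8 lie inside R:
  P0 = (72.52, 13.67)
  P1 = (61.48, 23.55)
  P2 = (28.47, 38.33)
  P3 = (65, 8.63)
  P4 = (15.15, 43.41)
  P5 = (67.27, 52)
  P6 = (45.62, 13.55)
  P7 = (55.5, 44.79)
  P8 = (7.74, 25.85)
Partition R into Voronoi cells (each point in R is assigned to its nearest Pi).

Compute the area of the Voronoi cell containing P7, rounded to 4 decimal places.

Area of P7's cell: 600.5181

1. box [0,76]×[0,62]: [(0, 0) (76, 0) (76, 62) (0, 62)]
2. ⊥bis P7·P0 via (64.01,29.23): [(0, 0) (10.5648, 0) (76, 35.7875) (76, 62) (0, 62)]  |A|=3541.1182
3. ⊥bis P7·P1 via (58.49,34.17): [(0, 17.7025) (76, 39.0998) (76, 62) (0, 62)]  |A|=2553.512
4. ⊥bis P7·P2 via (41.985,41.56): [(44.6804, 30.282) (76, 39.0998) (76, 62) (37.1, 62)]  |A|=975.5282
5. ⊥bis P7·P3 via (60.25,26.71): [(44.6804, 30.282) (76, 39.0998) (76, 62) (37.1, 62)]  |A|=975.5282
6. ⊥bis P7·P4 via (35.325,44.1): [(44.6804, 30.282) (76, 39.0998) (76, 62) (37.1, 62)]  |A|=975.5282
7. ⊥bis P7·P5 via (61.385,48.395): [(44.6804, 30.282) (68.3912, 36.9576) (53.0509, 62) (37.1, 62)]  |A|=601.0577
8. ⊥bis P7·P6 via (50.56,29.17): [(44.4871, 31.0906) (45.9308, 30.634) (68.3912, 36.9576) (53.0509, 62) (37.1, 62)]  |A|=600.5181
9. ⊥bis P7·P8 via (31.62,35.32): [(44.4871, 31.0906) (45.9308, 30.634) (68.3912, 36.9576) (53.0509, 62) (37.1, 62)]  |A|=600.5181
10. canonical 5-gon: [(44.4871, 31.0906) (45.9308, 30.634) (68.3912, 36.9576) (53.0509, 62) (37.1, 62)]
11. shoelace: 600.5181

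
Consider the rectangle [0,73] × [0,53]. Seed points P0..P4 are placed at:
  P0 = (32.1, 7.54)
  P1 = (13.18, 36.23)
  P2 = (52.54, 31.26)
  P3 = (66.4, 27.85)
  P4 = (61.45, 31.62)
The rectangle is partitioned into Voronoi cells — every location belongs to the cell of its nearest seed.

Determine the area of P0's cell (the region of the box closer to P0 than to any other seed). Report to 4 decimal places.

1. box [0,73]×[0,53]: [(0, 0) (73, 0) (73, 53) (0, 53)]
2. ⊥bis P0·P1 via (22.64,21.885): [(0, 6.9548) (0, 0) (73, 0) (73, 53) (69.8223, 53)]  |A|=2261.5072
3. ⊥bis P0·P2 via (42.32,19.4): [(32.1547, 28.1596) (0, 6.9548) (0, 0) (64.8331, 0)]  |A|=1024.6519
4. ⊥bis P0·P3 via (49.25,17.695): [(54.4086, 8.983) (32.1547, 28.1596) (0, 6.9548) (0, 0) (59.7277, 0)]  |A|=1001.721
5. ⊥bis P0·P4 via (46.775,19.58): [(54.4086, 8.983) (32.1547, 28.1596) (0, 6.9548) (0, 0) (59.7277, 0)]  |A|=1001.721
6. canonical 5-gon: [(54.4086, 8.983) (32.1547, 28.1596) (0, 6.9548) (0, 0) (59.7277, 0)]
7. shoelace: 1001.721

Area of P0's cell: 1001.7210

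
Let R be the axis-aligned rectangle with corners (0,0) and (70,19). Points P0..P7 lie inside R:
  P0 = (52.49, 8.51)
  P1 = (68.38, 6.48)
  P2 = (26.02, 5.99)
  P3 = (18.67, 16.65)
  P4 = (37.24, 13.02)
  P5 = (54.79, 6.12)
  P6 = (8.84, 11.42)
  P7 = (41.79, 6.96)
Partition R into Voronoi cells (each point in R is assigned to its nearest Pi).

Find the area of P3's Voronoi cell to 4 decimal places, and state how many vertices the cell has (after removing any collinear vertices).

Area of P3's cell: 117.3623 (4 vertices)

1. box [0,70]×[0,19]: [(0, 0) (70, 0) (70, 19) (0, 19)]
2. ⊥bis P3·P0 via (35.58,12.58): [(0, 0) (32.5522, 0) (37.1252, 19) (0, 19)]  |A|=661.9351
3. ⊥bis P3·P1 via (43.525,11.565): [(0, 0) (32.5522, 0) (37.1252, 19) (0, 19)]  |A|=661.9351
4. ⊥bis P3·P2 via (22.345,11.32): [(0, 0) (5.9271, 0) (33.4836, 19) (0, 19)]  |A|=374.4022
5. ⊥bis P3·P4 via (27.955,14.835): [(0, 0) (5.9271, 0) (28.0348, 15.2431) (28.7692, 19) (0, 19)]  |A|=365.5463
6. ⊥bis P3·P5 via (36.73,11.385): [(0, 0) (5.9271, 0) (28.0348, 15.2431) (28.7692, 19) (0, 19)]  |A|=365.5463
7. ⊥bis P3·P6 via (13.755,14.035): [(17.1173, 7.7155) (28.0348, 15.2431) (28.7692, 19) (11.1134, 19)]  |A|=117.3623
8. ⊥bis P3·P7 via (30.23,11.805): [(17.1173, 7.7155) (28.0348, 15.2431) (28.7692, 19) (11.1134, 19)]  |A|=117.3623
9. canonical 4-gon: [(17.1173, 7.7155) (28.0348, 15.2431) (28.7692, 19) (11.1134, 19)]
10. shoelace: 117.3623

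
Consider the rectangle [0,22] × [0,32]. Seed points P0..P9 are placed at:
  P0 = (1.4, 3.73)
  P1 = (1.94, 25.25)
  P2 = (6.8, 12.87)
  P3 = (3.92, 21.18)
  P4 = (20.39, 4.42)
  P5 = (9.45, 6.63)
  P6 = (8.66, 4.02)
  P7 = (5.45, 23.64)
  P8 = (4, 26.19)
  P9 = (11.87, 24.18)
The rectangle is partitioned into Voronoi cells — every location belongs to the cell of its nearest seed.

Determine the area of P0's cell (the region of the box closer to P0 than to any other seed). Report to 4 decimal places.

1. box [0,22]×[0,32]: [(0, 0) (22, 0) (22, 32) (0, 32)]
2. ⊥bis P0·P1 via (1.67,14.49): [(0, 14.5319) (0, 0) (22, 0) (22, 13.9799)]  |A|=313.6294
3. ⊥bis P0·P2 via (4.1,8.3): [(0, 10.7223) (0, 0) (18.1485, 0)]  |A|=97.2971
4. ⊥bis P0·P3 via (2.66,12.455): [(0, 10.7223) (0, 0) (18.1485, 0)]  |A|=97.2971
5. ⊥bis P0·P4 via (10.895,4.075): [(10.8872, 4.2901) (0, 10.7223) (0, 0) (11.0431, 0)]  |A|=82.0557
6. ⊥bis P0·P5 via (5.425,5.18): [(4.3554, 8.1491) (0, 10.7223) (0, 0) (7.2911, 0)]  |A|=53.0579
7. ⊥bis P0·P6 via (5.03,3.875): [(4.9221, 6.576) (4.3554, 8.1491) (0, 10.7223) (0, 0) (5.1848, 0)]  |A|=46.1324
8. ⊥bis P0·P7 via (3.425,13.685): [(4.9221, 6.576) (4.3554, 8.1491) (0, 10.7223) (0, 0) (5.1848, 0)]  |A|=46.1324
9. ⊥bis P0·P8 via (2.7,14.96): [(4.9221, 6.576) (4.3554, 8.1491) (0, 10.7223) (0, 0) (5.1848, 0)]  |A|=46.1324
10. ⊥bis P0·P9 via (6.635,13.955): [(4.9221, 6.576) (4.3554, 8.1491) (0, 10.7223) (0, 0) (5.1848, 0)]  |A|=46.1324
11. canonical 5-gon: [(4.9221, 6.576) (4.3554, 8.1491) (0, 10.7223) (0, 0) (5.1848, 0)]
12. shoelace: 46.1324

Area of P0's cell: 46.1324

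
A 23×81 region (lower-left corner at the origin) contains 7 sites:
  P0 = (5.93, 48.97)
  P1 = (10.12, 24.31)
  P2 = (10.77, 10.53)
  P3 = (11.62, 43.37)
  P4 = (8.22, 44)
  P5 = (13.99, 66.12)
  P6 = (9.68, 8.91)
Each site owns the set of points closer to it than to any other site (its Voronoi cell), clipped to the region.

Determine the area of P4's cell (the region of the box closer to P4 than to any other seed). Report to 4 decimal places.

1. box [0,23]×[0,81]: [(0, 0) (23, 0) (23, 81) (0, 81)]
2. ⊥bis P4·P0 via (7.075,46.485): [(0, 43.2251) (0, 0) (23, 0) (23, 53.8227)]  |A|=1116.0493
3. ⊥bis P4·P1 via (9.17,34.155): [(0, 43.2251) (0, 33.2701) (23, 35.4895) (23, 53.8227)]  |A|=325.3131
4. ⊥bis P4·P2 via (9.495,27.265): [(0, 43.2251) (0, 33.2701) (23, 35.4895) (23, 53.8227)]  |A|=325.3131
5. ⊥bis P4·P3 via (9.92,43.685): [(10.7528, 48.1796) (0, 43.2251) (0, 33.2701) (8.1357, 34.0552)]  |A|=109.9503
6. ⊥bis P4·P5 via (11.105,55.06): [(10.7528, 48.1796) (0, 43.2251) (0, 33.2701) (8.1357, 34.0552)]  |A|=109.9503
7. ⊥bis P4·P6 via (8.95,26.455): [(10.7528, 48.1796) (0, 43.2251) (0, 33.2701) (8.1357, 34.0552)]  |A|=109.9503
8. canonical 4-gon: [(10.7528, 48.1796) (0, 43.2251) (0, 33.2701) (8.1357, 34.0552)]
9. shoelace: 109.9503

Area of P4's cell: 109.9503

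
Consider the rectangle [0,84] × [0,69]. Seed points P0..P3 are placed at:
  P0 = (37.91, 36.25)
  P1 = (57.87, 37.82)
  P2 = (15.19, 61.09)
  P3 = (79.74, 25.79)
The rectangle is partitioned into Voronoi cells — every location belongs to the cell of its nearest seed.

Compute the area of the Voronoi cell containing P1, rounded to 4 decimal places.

Area of P1's cell: 1503.8421

1. box [0,84]×[0,69]: [(0, 0) (84, 0) (84, 69) (0, 69)]
2. ⊥bis P1·P0 via (47.89,37.035): [(50.8031, 0) (84, 0) (84, 69) (45.3757, 69)]  |A|=2477.8317
3. ⊥bis P1·P2 via (36.53,49.455): [(45.604, 66.0978) (50.8031, 0) (84, 0) (84, 69) (47.1863, 69)]  |A|=2475.2043
4. ⊥bis P1·P3 via (68.805,31.805): [(45.604, 66.0978) (50.8031, 0) (51.3101, 0) (84, 59.4288) (84, 69) (47.1863, 69)]  |A|=1503.8421
5. canonical 6-gon: [(45.604, 66.0978) (50.8031, 0) (51.3101, 0) (84, 59.4288) (84, 69) (47.1863, 69)]
6. shoelace: 1503.8421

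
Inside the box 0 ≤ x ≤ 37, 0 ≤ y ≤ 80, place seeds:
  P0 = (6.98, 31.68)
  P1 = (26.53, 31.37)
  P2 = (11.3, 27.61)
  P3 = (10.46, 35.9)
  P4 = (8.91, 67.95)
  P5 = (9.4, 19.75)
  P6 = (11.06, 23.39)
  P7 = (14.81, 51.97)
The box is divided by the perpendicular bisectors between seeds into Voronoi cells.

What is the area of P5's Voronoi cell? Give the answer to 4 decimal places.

1. box [0,37]×[0,80]: [(0, 0) (37, 0) (37, 80) (0, 80)]
2. ⊥bis P5·P0 via (8.19,25.715): [(0, 24.0537) (0, 0) (37, 0) (37, 31.5591)]  |A|=1028.8362
3. ⊥bis P5·P1 via (17.965,25.56): [(16.6902, 27.4393) (0, 24.0537) (0, 0) (35.3034, 0)]  |A|=685.0804
4. ⊥bis P5·P2 via (10.35,23.68): [(20.984, 21.1094) (4.7871, 25.0247) (0, 24.0537) (0, 0) (35.3034, 0)]  |A|=642.2243
5. ⊥bis P5·P3 via (9.93,27.825): [(20.984, 21.1094) (4.7871, 25.0247) (0, 24.0537) (0, 0) (35.3034, 0)]  |A|=642.2243
6. ⊥bis P5·P4 via (9.155,43.85): [(20.984, 21.1094) (4.7871, 25.0247) (0, 24.0537) (0, 0) (35.3034, 0)]  |A|=642.2243
7. ⊥bis P5·P6 via (10.23,21.57): [(25.3486, 14.6753) (3.3111, 24.7253) (0, 24.0537) (0, 0) (35.3034, 0)]  |A|=587.9458
8. ⊥bis P5·P7 via (12.105,35.86): [(25.3486, 14.6753) (3.3111, 24.7253) (0, 24.0537) (0, 0) (35.3034, 0)]  |A|=587.9458
9. canonical 5-gon: [(25.3486, 14.6753) (3.3111, 24.7253) (0, 24.0537) (0, 0) (35.3034, 0)]
10. shoelace: 587.9458

Area of P5's cell: 587.9458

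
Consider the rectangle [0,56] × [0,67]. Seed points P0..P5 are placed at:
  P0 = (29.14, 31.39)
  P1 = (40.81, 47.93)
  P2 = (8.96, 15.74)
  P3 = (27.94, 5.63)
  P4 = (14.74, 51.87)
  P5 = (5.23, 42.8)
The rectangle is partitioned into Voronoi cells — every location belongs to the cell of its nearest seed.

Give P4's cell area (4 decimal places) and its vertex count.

Area of P4's cell: 597.4858 (5 vertices)

1. box [0,56]×[0,67]: [(0, 0) (56, 0) (56, 67) (0, 67)]
2. ⊥bis P4·P0 via (21.94,41.63): [(0, 26.2034) (56, 65.5784) (56, 67) (0, 67)]  |A|=1182.1075
3. ⊥bis P4·P1 via (27.775,49.9): [(0, 26.2034) (27.0703, 45.2373) (30.3593, 67) (0, 67)]  |A|=882.5393
4. ⊥bis P4·P2 via (11.85,33.805): [(0, 35.7007) (11.0037, 33.9404) (27.0703, 45.2373) (30.3593, 67) (0, 67)]  |A|=830.2867
5. ⊥bis P4·P3 via (21.34,28.75): [(0, 35.7007) (11.0037, 33.9404) (27.0703, 45.2373) (30.3593, 67) (0, 67)]  |A|=830.2867
6. ⊥bis P4·P5 via (9.985,47.335): [(0, 57.8044) (18.0408, 38.8884) (27.0703, 45.2373) (30.3593, 67) (0, 67)]  |A|=597.4858
7. canonical 5-gon: [(0, 57.8044) (18.0408, 38.8884) (27.0703, 45.2373) (30.3593, 67) (0, 67)]
8. shoelace: 597.4858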